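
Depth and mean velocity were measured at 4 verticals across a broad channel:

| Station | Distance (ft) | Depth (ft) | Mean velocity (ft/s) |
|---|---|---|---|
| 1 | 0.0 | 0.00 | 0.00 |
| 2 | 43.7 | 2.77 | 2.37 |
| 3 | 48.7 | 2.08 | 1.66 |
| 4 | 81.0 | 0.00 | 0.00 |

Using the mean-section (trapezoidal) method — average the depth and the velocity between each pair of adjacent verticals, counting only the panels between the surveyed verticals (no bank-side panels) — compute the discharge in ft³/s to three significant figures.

124 ft³/s

Panel 1-2: Δb = 43.7 ft, d̄ = (0.00+2.77)/2 = 1.385, v̄ = (0.00+2.37)/2 = 1.185 → q = 43.7×1.385×1.185 = 71.72 ft³/s
Panel 2-3: Δb = 5 ft, d̄ = (2.77+2.08)/2 = 2.425, v̄ = (2.37+1.66)/2 = 2.015 → q = 5×2.425×2.015 = 24.43 ft³/s
Panel 3-4: Δb = 32.3 ft, d̄ = (2.08+0.00)/2 = 1.04, v̄ = (1.66+0.00)/2 = 0.83 → q = 32.3×1.04×0.83 = 27.88 ft³/s
Q = Σ q = 124.0 ft³/s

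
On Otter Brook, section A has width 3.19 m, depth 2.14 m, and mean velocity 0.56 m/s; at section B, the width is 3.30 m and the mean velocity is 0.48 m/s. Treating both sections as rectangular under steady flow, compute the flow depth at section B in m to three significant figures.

2.41 m

Q = A₁V₁ = (3.19×2.14) × 0.56 = 3.823 m³/s
d₂ = Q/(b₂ V₂) = 3.823/(3.30×0.48) = 2.413 m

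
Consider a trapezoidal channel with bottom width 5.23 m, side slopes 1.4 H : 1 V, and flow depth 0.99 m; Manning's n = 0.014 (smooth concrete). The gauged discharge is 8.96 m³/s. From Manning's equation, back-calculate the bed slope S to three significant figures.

0.000530

A = (b + z·y)·y = (5.23 + 1.4×0.99)×0.99 = 6.550 m²
P = b + 2y√(1+z²) = 5.23 + 2×0.99×√(1+1.4²) = 8.637 m
R = A/P = 6.550/8.637 = 0.7584 m
S = (Q·n / (1·A·R^(2/3)))² = (8.96×0.014 / (1×6.550×0.8316))² = 0.0005303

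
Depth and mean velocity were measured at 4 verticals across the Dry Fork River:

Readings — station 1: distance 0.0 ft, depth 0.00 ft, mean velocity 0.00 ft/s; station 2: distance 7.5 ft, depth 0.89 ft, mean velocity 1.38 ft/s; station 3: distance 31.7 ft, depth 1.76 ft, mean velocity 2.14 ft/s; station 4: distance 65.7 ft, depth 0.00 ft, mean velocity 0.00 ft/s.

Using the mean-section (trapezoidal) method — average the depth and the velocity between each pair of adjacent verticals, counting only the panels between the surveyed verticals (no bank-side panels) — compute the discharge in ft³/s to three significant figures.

90.8 ft³/s

Panel 1-2: Δb = 7.5 ft, d̄ = (0.00+0.89)/2 = 0.445, v̄ = (0.00+1.38)/2 = 0.69 → q = 7.5×0.445×0.69 = 2.303 ft³/s
Panel 2-3: Δb = 24.2 ft, d̄ = (0.89+1.76)/2 = 1.325, v̄ = (1.38+2.14)/2 = 1.76 → q = 24.2×1.325×1.76 = 56.43 ft³/s
Panel 3-4: Δb = 34 ft, d̄ = (1.76+0.00)/2 = 0.88, v̄ = (2.14+0.00)/2 = 1.07 → q = 34×0.88×1.07 = 32.01 ft³/s
Q = Σ q = 90.75 ft³/s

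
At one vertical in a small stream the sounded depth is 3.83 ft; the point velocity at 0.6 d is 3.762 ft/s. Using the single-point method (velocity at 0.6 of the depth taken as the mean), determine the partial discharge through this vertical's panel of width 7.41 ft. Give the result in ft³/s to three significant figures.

107 ft³/s

v̄ = v₀.₆ = 3.762 ft/s
q = v̄ × d × w = 3.762 × 3.83 × 7.41 = 106.8 ft³/s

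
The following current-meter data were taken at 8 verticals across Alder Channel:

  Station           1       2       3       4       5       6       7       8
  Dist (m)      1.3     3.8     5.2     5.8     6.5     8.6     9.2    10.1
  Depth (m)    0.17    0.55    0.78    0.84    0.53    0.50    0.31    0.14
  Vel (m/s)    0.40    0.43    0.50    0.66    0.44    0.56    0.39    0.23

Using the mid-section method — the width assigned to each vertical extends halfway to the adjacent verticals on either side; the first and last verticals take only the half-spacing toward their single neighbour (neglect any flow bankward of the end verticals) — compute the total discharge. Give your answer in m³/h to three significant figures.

7580 m³/h

w_1 = (3.8 − 1.3)/2 = 1.25 m; q_1 = 0.40 × 0.17 × 1.25 = 0.08500 m³/s
w_2 = (5.2 − 1.3)/2 = 1.95 m; q_2 = 0.43 × 0.55 × 1.95 = 0.4612 m³/s
w_3 = (5.8 − 3.8)/2 = 1 m; q_3 = 0.50 × 0.78 × 1 = 0.3900 m³/s
w_4 = (6.5 − 5.2)/2 = 0.65 m; q_4 = 0.66 × 0.84 × 0.65 = 0.3604 m³/s
w_5 = (8.6 − 5.8)/2 = 1.4 m; q_5 = 0.44 × 0.53 × 1.4 = 0.3265 m³/s
w_6 = (9.2 − 6.5)/2 = 1.35 m; q_6 = 0.56 × 0.50 × 1.35 = 0.3780 m³/s
w_7 = (10.1 − 8.6)/2 = 0.75 m; q_7 = 0.39 × 0.31 × 0.75 = 0.09068 m³/s
w_8 = (10.1 − 9.2)/2 = 0.45 m; q_8 = 0.23 × 0.14 × 0.45 = 0.01449 m³/s
Q = Σ qᵢ = 2.106 m³/s
= 2.106 × 3600 = 7582 m³/h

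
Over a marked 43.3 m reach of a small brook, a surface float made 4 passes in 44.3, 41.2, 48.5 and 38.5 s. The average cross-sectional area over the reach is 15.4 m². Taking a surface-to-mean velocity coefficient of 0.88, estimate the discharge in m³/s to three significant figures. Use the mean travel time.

13.6 m³/s

t̄ = (44.3 + 41.2 + 48.5 + 38.5) / 4 = 43.125 s
v_surface = L / t̄ = 43.3 / 43.125 = 1.004 m/s
v_mean = 0.88 × 1.004 = 0.8836 m/s
Q = A × v_mean = 15.4 × 0.8836 = 13.61 m³/s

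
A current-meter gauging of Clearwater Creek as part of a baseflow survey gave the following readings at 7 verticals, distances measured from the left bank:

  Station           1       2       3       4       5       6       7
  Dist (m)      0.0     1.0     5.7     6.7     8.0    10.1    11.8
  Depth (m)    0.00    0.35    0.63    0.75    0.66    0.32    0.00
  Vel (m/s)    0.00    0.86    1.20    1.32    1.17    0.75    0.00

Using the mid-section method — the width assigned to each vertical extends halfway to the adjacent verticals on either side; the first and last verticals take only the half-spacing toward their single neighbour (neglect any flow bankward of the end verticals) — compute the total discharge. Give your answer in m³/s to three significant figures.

w_2 = (5.7 − 0.0)/2 = 2.85 m; q_2 = 0.86 × 0.35 × 2.85 = 0.8579 m³/s
w_3 = (6.7 − 1.0)/2 = 2.85 m; q_3 = 1.20 × 0.63 × 2.85 = 2.155 m³/s
w_4 = (8.0 − 5.7)/2 = 1.15 m; q_4 = 1.32 × 0.75 × 1.15 = 1.139 m³/s
w_5 = (10.1 − 6.7)/2 = 1.7 m; q_5 = 1.17 × 0.66 × 1.7 = 1.313 m³/s
w_6 = (11.8 − 8.0)/2 = 1.9 m; q_6 = 0.75 × 0.32 × 1.9 = 0.4560 m³/s
Stations 1, 7 contribute zero (depth or velocity is 0).
Q = Σ qᵢ = 5.920 m³/s

5.92 m³/s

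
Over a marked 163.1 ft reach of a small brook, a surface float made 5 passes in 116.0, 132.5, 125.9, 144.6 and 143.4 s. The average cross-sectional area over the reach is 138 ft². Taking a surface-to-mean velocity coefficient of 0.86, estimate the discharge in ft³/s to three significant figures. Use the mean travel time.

146 ft³/s

t̄ = (116.0 + 132.5 + 125.9 + 144.6 + 143.4) / 5 = 132.48 s
v_surface = L / t̄ = 163.1 / 132.48 = 1.231 ft/s
v_mean = 0.86 × 1.231 = 1.059 ft/s
Q = A × v_mean = 138 × 1.059 = 146.1 ft³/s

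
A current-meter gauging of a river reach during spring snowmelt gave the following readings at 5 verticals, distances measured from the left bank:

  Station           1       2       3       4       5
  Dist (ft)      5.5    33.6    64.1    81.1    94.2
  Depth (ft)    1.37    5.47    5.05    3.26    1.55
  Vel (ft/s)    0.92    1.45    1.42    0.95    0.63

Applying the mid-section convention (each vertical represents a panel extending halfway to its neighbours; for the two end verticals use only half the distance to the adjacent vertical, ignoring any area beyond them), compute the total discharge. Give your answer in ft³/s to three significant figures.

473 ft³/s

w_1 = (33.6 − 5.5)/2 = 14.05 ft; q_1 = 0.92 × 1.37 × 14.05 = 17.71 ft³/s
w_2 = (64.1 − 5.5)/2 = 29.3 ft; q_2 = 1.45 × 5.47 × 29.3 = 232.4 ft³/s
w_3 = (81.1 − 33.6)/2 = 23.75 ft; q_3 = 1.42 × 5.05 × 23.75 = 170.3 ft³/s
w_4 = (94.2 − 64.1)/2 = 15.05 ft; q_4 = 0.95 × 3.26 × 15.05 = 46.61 ft³/s
w_5 = (94.2 − 81.1)/2 = 6.55 ft; q_5 = 0.63 × 1.55 × 6.55 = 6.396 ft³/s
Q = Σ qᵢ = 473.4 ft³/s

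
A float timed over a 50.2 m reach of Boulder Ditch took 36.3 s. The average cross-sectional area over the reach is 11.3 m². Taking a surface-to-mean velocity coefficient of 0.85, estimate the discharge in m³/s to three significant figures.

v_surface = L / t̄ = 50.2 / 36.3 = 1.383 m/s
v_mean = 0.85 × 1.383 = 1.175 m/s
Q = A × v_mean = 11.3 × 1.175 = 13.28 m³/s

13.3 m³/s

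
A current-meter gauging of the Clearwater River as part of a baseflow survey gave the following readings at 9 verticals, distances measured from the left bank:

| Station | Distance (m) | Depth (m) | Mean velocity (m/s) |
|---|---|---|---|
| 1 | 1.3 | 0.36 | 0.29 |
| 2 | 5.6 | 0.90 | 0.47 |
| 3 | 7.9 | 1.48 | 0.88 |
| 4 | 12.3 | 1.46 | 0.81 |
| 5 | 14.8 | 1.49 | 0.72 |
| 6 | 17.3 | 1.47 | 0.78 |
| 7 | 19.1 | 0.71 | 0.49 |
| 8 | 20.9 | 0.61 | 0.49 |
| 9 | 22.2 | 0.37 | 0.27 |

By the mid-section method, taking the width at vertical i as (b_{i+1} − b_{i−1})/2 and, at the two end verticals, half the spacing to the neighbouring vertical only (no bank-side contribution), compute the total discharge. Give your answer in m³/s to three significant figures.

16.4 m³/s

w_1 = (5.6 − 1.3)/2 = 2.15 m; q_1 = 0.29 × 0.36 × 2.15 = 0.2245 m³/s
w_2 = (7.9 − 1.3)/2 = 3.3 m; q_2 = 0.47 × 0.90 × 3.3 = 1.396 m³/s
w_3 = (12.3 − 5.6)/2 = 3.35 m; q_3 = 0.88 × 1.48 × 3.35 = 4.363 m³/s
w_4 = (14.8 − 7.9)/2 = 3.45 m; q_4 = 0.81 × 1.46 × 3.45 = 4.080 m³/s
w_5 = (17.3 − 12.3)/2 = 2.5 m; q_5 = 0.72 × 1.49 × 2.5 = 2.682 m³/s
w_6 = (19.1 − 14.8)/2 = 2.15 m; q_6 = 0.78 × 1.47 × 2.15 = 2.465 m³/s
w_7 = (20.9 − 17.3)/2 = 1.8 m; q_7 = 0.49 × 0.71 × 1.8 = 0.6262 m³/s
w_8 = (22.2 − 19.1)/2 = 1.55 m; q_8 = 0.49 × 0.61 × 1.55 = 0.4633 m³/s
w_9 = (22.2 − 20.9)/2 = 0.65 m; q_9 = 0.27 × 0.37 × 0.65 = 0.06494 m³/s
Q = Σ qᵢ = 16.37 m³/s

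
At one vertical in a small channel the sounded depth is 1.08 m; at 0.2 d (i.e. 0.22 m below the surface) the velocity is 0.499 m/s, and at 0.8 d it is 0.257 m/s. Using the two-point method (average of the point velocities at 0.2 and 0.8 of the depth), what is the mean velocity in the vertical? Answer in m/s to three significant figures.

v̄ = (0.499 + 0.257) / 2 = 0.3780 m/s

0.378 m/s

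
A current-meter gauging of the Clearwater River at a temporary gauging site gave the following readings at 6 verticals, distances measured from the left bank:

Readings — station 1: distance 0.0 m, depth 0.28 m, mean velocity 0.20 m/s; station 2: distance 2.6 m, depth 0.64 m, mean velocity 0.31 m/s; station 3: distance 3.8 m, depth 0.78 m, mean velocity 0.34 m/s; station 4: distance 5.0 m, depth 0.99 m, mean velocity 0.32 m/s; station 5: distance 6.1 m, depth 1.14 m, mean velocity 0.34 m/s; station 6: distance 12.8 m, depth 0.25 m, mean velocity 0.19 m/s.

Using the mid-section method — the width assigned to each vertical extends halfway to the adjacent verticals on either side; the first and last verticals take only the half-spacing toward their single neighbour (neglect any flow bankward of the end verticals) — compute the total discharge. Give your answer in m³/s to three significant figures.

2.80 m³/s

w_1 = (2.6 − 0.0)/2 = 1.3 m; q_1 = 0.20 × 0.28 × 1.3 = 0.07280 m³/s
w_2 = (3.8 − 0.0)/2 = 1.9 m; q_2 = 0.31 × 0.64 × 1.9 = 0.3770 m³/s
w_3 = (5.0 − 2.6)/2 = 1.2 m; q_3 = 0.34 × 0.78 × 1.2 = 0.3182 m³/s
w_4 = (6.1 − 3.8)/2 = 1.15 m; q_4 = 0.32 × 0.99 × 1.15 = 0.3643 m³/s
w_5 = (12.8 − 5.0)/2 = 3.9 m; q_5 = 0.34 × 1.14 × 3.9 = 1.512 m³/s
w_6 = (12.8 − 6.1)/2 = 3.35 m; q_6 = 0.19 × 0.25 × 3.35 = 0.1591 m³/s
Q = Σ qᵢ = 2.803 m³/s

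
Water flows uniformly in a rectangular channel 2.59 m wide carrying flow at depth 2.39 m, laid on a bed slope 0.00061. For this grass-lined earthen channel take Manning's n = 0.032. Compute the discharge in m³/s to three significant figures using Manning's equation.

4.25 m³/s

A = b·y = 2.59 × 2.39 = 6.190 m²
P = b + 2y = 2.59 + 2×2.39 = 7.370 m
R = A/P = 6.190/7.370 = 0.8399 m
Q = (1/n)·A·R^(2/3)·S^(1/2) = (1/0.032) × 6.190 × 0.8399^(2/3) × 0.00061^(1/2) = 4.253 m³/s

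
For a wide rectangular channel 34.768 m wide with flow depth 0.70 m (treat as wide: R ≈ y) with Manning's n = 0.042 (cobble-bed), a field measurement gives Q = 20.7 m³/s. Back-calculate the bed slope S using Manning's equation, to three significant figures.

A = b·y = 34.768 × 0.70 = 24.34 m²
Wide channel: R ≈ y = 0.70 m
S = (Q·n / (1·A·R^(2/3)))² = (20.7×0.042 / (1×24.34×0.7884))² = 0.002053

0.00205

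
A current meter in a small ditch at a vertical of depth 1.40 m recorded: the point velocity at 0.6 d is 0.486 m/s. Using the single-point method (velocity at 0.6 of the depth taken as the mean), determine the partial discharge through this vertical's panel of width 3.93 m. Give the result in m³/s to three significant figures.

v̄ = v₀.₆ = 0.486 m/s
q = v̄ × d × w = 0.4860 × 1.40 × 3.93 = 2.674 m³/s

2.67 m³/s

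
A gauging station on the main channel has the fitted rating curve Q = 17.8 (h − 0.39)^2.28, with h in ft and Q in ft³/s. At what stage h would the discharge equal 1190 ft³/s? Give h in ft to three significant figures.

h − h₀ = (Q/C)^(1/b) = (1190/17.8)^(1/2.28) = 6.317 ft
h = 0.39 + 6.317 = 6.707 ft

6.71 ft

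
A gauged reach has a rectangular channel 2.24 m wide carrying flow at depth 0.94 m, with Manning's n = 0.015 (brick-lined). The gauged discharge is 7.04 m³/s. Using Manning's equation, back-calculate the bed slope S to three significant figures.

0.00616

A = b·y = 2.24 × 0.94 = 2.106 m²
P = b + 2y = 2.24 + 2×0.94 = 4.120 m
R = A/P = 2.106/4.120 = 0.5111 m
S = (Q·n / (1·A·R^(2/3)))² = (7.04×0.015 / (1×2.106×0.6392))² = 0.006156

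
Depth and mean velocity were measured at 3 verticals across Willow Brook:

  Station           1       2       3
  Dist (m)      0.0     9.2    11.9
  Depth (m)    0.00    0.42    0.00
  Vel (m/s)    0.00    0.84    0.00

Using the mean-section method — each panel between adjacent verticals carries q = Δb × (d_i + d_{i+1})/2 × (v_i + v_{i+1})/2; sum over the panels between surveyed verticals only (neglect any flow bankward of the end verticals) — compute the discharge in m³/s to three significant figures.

Panel 1-2: Δb = 9.2 m, d̄ = (0.00+0.42)/2 = 0.21, v̄ = (0.00+0.84)/2 = 0.42 → q = 9.2×0.21×0.42 = 0.8114 m³/s
Panel 2-3: Δb = 2.7 m, d̄ = (0.42+0.00)/2 = 0.21, v̄ = (0.84+0.00)/2 = 0.42 → q = 2.7×0.21×0.42 = 0.2381 m³/s
Q = Σ q = 1.050 m³/s

1.05 m³/s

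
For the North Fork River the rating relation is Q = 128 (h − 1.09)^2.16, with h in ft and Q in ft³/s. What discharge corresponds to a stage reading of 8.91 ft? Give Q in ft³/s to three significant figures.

10900 ft³/s

Q = 128 × (8.91 − 1.09)^2.16 = 128 × 7.82^2.16 = 10880 ft³/s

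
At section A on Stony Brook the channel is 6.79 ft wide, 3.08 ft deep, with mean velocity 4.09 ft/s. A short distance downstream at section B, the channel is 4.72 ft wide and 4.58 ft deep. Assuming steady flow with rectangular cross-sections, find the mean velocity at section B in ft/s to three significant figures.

3.96 ft/s

Q = A₁V₁ = (6.79×3.08) × 4.09 = 85.53 ft³/s
A₂ = 4.72 × 4.58 = 21.62 ft²
V₂ = Q/A₂ = 85.53/21.62 = 3.957 ft/s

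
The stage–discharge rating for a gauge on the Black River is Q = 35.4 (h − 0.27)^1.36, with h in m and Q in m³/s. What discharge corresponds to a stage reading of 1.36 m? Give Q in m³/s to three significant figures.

Q = 35.4 × (1.36 − 0.27)^1.36 = 35.4 × 1.09^1.36 = 39.80 m³/s

39.8 m³/s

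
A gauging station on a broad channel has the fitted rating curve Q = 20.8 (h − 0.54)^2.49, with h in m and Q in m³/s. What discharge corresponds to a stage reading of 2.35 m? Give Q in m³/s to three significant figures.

91.1 m³/s

Q = 20.8 × (2.35 − 0.54)^2.49 = 20.8 × 1.81^2.49 = 91.13 m³/s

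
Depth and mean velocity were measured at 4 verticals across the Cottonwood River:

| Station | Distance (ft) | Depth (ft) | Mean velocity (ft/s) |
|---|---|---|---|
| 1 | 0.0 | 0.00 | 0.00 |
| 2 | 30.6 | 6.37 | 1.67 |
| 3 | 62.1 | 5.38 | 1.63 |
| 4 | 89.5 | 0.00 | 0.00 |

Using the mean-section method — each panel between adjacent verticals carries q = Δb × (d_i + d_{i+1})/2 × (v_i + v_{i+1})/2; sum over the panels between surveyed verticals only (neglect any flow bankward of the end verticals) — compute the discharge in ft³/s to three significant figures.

447 ft³/s

Panel 1-2: Δb = 30.6 ft, d̄ = (0.00+6.37)/2 = 3.185, v̄ = (0.00+1.67)/2 = 0.835 → q = 30.6×3.185×0.835 = 81.38 ft³/s
Panel 2-3: Δb = 31.5 ft, d̄ = (6.37+5.38)/2 = 5.875, v̄ = (1.67+1.63)/2 = 1.65 → q = 31.5×5.875×1.65 = 305.4 ft³/s
Panel 3-4: Δb = 27.4 ft, d̄ = (5.38+0.00)/2 = 2.69, v̄ = (1.63+0.00)/2 = 0.815 → q = 27.4×2.69×0.815 = 60.07 ft³/s
Q = Σ q = 446.8 ft³/s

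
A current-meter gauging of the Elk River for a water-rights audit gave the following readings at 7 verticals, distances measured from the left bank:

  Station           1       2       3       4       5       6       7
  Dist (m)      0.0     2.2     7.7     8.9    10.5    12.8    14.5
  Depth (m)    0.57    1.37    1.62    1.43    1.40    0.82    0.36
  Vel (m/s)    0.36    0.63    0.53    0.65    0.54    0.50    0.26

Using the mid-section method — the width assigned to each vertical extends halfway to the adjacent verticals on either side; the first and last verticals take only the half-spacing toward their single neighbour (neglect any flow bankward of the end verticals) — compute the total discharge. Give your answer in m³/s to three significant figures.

10.1 m³/s

w_1 = (2.2 − 0.0)/2 = 1.1 m; q_1 = 0.36 × 0.57 × 1.1 = 0.2257 m³/s
w_2 = (7.7 − 0.0)/2 = 3.85 m; q_2 = 0.63 × 1.37 × 3.85 = 3.323 m³/s
w_3 = (8.9 − 2.2)/2 = 3.35 m; q_3 = 0.53 × 1.62 × 3.35 = 2.876 m³/s
w_4 = (10.5 − 7.7)/2 = 1.4 m; q_4 = 0.65 × 1.43 × 1.4 = 1.301 m³/s
w_5 = (12.8 − 8.9)/2 = 1.95 m; q_5 = 0.54 × 1.40 × 1.95 = 1.474 m³/s
w_6 = (14.5 − 10.5)/2 = 2 m; q_6 = 0.50 × 0.82 × 2 = 0.8200 m³/s
w_7 = (14.5 − 12.8)/2 = 0.85 m; q_7 = 0.26 × 0.36 × 0.85 = 0.07956 m³/s
Q = Σ qᵢ = 10.10 m³/s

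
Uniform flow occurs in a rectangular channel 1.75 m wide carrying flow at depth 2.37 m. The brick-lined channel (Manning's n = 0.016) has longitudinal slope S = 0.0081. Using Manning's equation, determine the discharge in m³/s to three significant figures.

17.3 m³/s

A = b·y = 1.75 × 2.37 = 4.148 m²
P = b + 2y = 1.75 + 2×2.37 = 6.490 m
R = A/P = 4.148/6.490 = 0.6391 m
Q = (1/n)·A·R^(2/3)·S^(1/2) = (1/0.016) × 4.148 × 0.6391^(2/3) × 0.0081^(1/2) = 17.31 m³/s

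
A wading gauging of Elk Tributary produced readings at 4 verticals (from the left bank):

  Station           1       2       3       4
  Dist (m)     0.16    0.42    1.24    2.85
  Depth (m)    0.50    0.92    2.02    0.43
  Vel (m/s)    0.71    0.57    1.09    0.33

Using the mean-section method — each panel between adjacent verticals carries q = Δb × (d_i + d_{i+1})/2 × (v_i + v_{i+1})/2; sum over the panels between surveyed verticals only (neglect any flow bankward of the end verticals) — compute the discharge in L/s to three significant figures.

2520 L/s

Panel 1-2: Δb = 0.26 m, d̄ = (0.50+0.92)/2 = 0.71, v̄ = (0.71+0.57)/2 = 0.64 → q = 0.26×0.71×0.64 = 0.1181 m³/s
Panel 2-3: Δb = 0.82 m, d̄ = (0.92+2.02)/2 = 1.47, v̄ = (0.57+1.09)/2 = 0.83 → q = 0.82×1.47×0.83 = 1.000 m³/s
Panel 3-4: Δb = 1.61 m, d̄ = (2.02+0.43)/2 = 1.225, v̄ = (1.09+0.33)/2 = 0.71 → q = 1.61×1.225×0.71 = 1.400 m³/s
Q = Σ q = 2.519 m³/s
= 2.519 × 1000 = 2519 L/s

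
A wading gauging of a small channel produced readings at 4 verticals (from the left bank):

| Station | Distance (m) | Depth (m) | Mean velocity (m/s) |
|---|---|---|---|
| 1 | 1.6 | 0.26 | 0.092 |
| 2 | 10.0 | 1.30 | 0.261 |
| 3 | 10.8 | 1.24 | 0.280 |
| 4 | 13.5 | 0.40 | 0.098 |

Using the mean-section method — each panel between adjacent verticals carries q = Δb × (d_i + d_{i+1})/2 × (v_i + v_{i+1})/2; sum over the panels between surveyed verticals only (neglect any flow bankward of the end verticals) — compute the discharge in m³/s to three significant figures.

Panel 1-2: Δb = 8.4 m, d̄ = (0.26+1.30)/2 = 0.78, v̄ = (0.092+0.261)/2 = 0.1765 → q = 8.4×0.78×0.1765 = 1.156 m³/s
Panel 2-3: Δb = 0.8 m, d̄ = (1.30+1.24)/2 = 1.27, v̄ = (0.261+0.280)/2 = 0.2705 → q = 0.8×1.27×0.2705 = 0.2748 m³/s
Panel 3-4: Δb = 2.7 m, d̄ = (1.24+0.40)/2 = 0.82, v̄ = (0.280+0.098)/2 = 0.189 → q = 2.7×0.82×0.189 = 0.4184 m³/s
Q = Σ q = 1.850 m³/s

1.85 m³/s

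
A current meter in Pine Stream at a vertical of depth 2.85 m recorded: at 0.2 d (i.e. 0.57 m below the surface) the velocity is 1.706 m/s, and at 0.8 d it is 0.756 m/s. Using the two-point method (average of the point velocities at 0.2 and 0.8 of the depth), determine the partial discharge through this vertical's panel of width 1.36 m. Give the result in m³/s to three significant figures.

v̄ = (1.706 + 0.756) / 2 = 1.231 m/s
q = v̄ × d × w = 1.231 × 2.85 × 1.36 = 4.771 m³/s

4.77 m³/s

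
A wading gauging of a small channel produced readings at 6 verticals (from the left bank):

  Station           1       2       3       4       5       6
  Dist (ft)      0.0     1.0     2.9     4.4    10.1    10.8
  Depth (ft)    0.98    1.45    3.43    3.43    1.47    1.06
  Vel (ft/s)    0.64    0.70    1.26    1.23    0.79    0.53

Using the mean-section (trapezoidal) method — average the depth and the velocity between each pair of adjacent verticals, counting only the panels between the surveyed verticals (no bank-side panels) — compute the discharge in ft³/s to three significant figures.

Panel 1-2: Δb = 1 ft, d̄ = (0.98+1.45)/2 = 1.215, v̄ = (0.64+0.70)/2 = 0.67 → q = 1×1.215×0.67 = 0.8141 ft³/s
Panel 2-3: Δb = 1.9 ft, d̄ = (1.45+3.43)/2 = 2.44, v̄ = (0.70+1.26)/2 = 0.98 → q = 1.9×2.44×0.98 = 4.543 ft³/s
Panel 3-4: Δb = 1.5 ft, d̄ = (3.43+3.43)/2 = 3.43, v̄ = (1.26+1.23)/2 = 1.245 → q = 1.5×3.43×1.245 = 6.406 ft³/s
Panel 4-5: Δb = 5.7 ft, d̄ = (3.43+1.47)/2 = 2.45, v̄ = (1.23+0.79)/2 = 1.01 → q = 5.7×2.45×1.01 = 14.10 ft³/s
Panel 5-6: Δb = 0.7 ft, d̄ = (1.47+1.06)/2 = 1.265, v̄ = (0.79+0.53)/2 = 0.66 → q = 0.7×1.265×0.66 = 0.5844 ft³/s
Q = Σ q = 26.45 ft³/s

26.5 ft³/s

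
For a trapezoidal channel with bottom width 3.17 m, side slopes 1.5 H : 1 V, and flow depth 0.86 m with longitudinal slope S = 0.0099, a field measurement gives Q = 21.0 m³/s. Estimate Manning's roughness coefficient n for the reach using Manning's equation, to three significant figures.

A = (b + z·y)·y = (3.17 + 1.5×0.86)×0.86 = 3.836 m²
P = b + 2y√(1+z²) = 3.17 + 2×0.86×√(1+1.5²) = 6.271 m
R = A/P = 3.836/6.271 = 0.6117 m
n = (1/Q)·A·R^(2/3)·S^(1/2) = (1/21.0) × 3.836 × 0.7206 × 0.09950 = 0.01310

0.0131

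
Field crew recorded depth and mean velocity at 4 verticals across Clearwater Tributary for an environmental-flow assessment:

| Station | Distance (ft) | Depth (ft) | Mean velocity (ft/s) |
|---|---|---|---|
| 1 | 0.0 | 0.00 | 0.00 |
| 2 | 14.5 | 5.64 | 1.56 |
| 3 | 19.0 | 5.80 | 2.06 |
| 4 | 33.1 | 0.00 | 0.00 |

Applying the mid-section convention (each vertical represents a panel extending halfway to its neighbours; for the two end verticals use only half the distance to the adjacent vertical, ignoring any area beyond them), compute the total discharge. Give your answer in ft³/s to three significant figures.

195 ft³/s

w_2 = (19.0 − 0.0)/2 = 9.5 ft; q_2 = 1.56 × 5.64 × 9.5 = 83.58 ft³/s
w_3 = (33.1 − 14.5)/2 = 9.3 ft; q_3 = 2.06 × 5.80 × 9.3 = 111.1 ft³/s
Stations 1, 4 contribute zero (depth or velocity is 0).
Q = Σ qᵢ = 194.7 ft³/s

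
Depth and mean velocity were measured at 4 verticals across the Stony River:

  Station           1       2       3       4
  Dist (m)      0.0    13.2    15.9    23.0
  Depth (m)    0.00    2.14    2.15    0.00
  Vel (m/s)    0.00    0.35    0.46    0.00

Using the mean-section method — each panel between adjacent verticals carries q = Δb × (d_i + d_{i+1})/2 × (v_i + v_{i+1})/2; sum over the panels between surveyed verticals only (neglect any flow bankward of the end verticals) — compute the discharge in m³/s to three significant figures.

6.57 m³/s

Panel 1-2: Δb = 13.2 m, d̄ = (0.00+2.14)/2 = 1.07, v̄ = (0.00+0.35)/2 = 0.175 → q = 13.2×1.07×0.175 = 2.472 m³/s
Panel 2-3: Δb = 2.7 m, d̄ = (2.14+2.15)/2 = 2.145, v̄ = (0.35+0.46)/2 = 0.405 → q = 2.7×2.145×0.405 = 2.346 m³/s
Panel 3-4: Δb = 7.1 m, d̄ = (2.15+0.00)/2 = 1.075, v̄ = (0.46+0.00)/2 = 0.23 → q = 7.1×1.075×0.23 = 1.755 m³/s
Q = Σ q = 6.573 m³/s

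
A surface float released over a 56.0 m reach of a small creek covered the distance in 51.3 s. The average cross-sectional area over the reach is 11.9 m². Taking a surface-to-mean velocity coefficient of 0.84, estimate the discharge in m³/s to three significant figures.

10.9 m³/s

v_surface = L / t̄ = 56.0 / 51.3 = 1.092 m/s
v_mean = 0.84 × 1.092 = 0.9170 m/s
Q = A × v_mean = 11.9 × 0.9170 = 10.91 m³/s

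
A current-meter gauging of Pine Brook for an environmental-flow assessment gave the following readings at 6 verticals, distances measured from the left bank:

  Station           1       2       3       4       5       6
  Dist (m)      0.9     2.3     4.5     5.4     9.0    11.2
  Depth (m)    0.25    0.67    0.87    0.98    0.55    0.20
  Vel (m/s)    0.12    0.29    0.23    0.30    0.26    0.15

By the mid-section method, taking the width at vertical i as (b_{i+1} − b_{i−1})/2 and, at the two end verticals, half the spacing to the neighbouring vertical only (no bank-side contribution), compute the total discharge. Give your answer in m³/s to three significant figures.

w_1 = (2.3 − 0.9)/2 = 0.7 m; q_1 = 0.12 × 0.25 × 0.7 = 0.02100 m³/s
w_2 = (4.5 − 0.9)/2 = 1.8 m; q_2 = 0.29 × 0.67 × 1.8 = 0.3497 m³/s
w_3 = (5.4 − 2.3)/2 = 1.55 m; q_3 = 0.23 × 0.87 × 1.55 = 0.3102 m³/s
w_4 = (9.0 − 4.5)/2 = 2.25 m; q_4 = 0.30 × 0.98 × 2.25 = 0.6615 m³/s
w_5 = (11.2 − 5.4)/2 = 2.9 m; q_5 = 0.26 × 0.55 × 2.9 = 0.4147 m³/s
w_6 = (11.2 − 9.0)/2 = 1.1 m; q_6 = 0.15 × 0.20 × 1.1 = 0.03300 m³/s
Q = Σ qᵢ = 1.790 m³/s

1.79 m³/s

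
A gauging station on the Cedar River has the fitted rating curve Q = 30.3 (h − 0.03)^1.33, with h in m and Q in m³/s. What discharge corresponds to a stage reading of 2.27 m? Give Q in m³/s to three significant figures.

88.6 m³/s

Q = 30.3 × (2.27 − 0.03)^1.33 = 30.3 × 2.24^1.33 = 88.57 m³/s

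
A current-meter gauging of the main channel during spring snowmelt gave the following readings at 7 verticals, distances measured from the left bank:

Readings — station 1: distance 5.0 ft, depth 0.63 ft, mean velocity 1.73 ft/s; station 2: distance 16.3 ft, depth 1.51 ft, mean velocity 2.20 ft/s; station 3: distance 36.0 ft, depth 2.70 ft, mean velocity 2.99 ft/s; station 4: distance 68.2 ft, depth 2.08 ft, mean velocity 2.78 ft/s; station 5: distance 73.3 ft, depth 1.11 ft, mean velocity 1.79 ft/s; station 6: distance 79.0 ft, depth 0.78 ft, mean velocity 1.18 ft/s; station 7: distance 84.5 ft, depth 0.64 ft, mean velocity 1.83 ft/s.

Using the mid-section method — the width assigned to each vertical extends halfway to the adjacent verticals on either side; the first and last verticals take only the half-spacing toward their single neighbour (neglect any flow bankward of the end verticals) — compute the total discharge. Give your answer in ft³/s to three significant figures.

394 ft³/s

w_1 = (16.3 − 5.0)/2 = 5.65 ft; q_1 = 1.73 × 0.63 × 5.65 = 6.158 ft³/s
w_2 = (36.0 − 5.0)/2 = 15.5 ft; q_2 = 2.20 × 1.51 × 15.5 = 51.49 ft³/s
w_3 = (68.2 − 16.3)/2 = 25.95 ft; q_3 = 2.99 × 2.70 × 25.95 = 209.5 ft³/s
w_4 = (73.3 − 36.0)/2 = 18.65 ft; q_4 = 2.78 × 2.08 × 18.65 = 107.8 ft³/s
w_5 = (79.0 − 68.2)/2 = 5.4 ft; q_5 = 1.79 × 1.11 × 5.4 = 10.73 ft³/s
w_6 = (84.5 − 73.3)/2 = 5.6 ft; q_6 = 1.18 × 0.78 × 5.6 = 5.154 ft³/s
w_7 = (84.5 − 79.0)/2 = 2.75 ft; q_7 = 1.83 × 0.64 × 2.75 = 3.221 ft³/s
Q = Σ qᵢ = 394.1 ft³/s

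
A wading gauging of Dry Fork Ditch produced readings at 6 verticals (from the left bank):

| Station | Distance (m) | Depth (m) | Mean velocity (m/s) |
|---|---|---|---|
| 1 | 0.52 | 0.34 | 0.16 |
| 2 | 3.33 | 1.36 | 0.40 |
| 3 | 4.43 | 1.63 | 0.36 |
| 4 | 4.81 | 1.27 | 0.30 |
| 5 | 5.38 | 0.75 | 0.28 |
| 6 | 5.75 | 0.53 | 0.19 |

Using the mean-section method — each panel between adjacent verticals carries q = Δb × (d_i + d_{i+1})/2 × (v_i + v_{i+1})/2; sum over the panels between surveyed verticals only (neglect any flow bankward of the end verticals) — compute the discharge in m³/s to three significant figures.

Panel 1-2: Δb = 2.81 m, d̄ = (0.34+1.36)/2 = 0.85, v̄ = (0.16+0.40)/2 = 0.28 → q = 2.81×0.85×0.28 = 0.6688 m³/s
Panel 2-3: Δb = 1.1 m, d̄ = (1.36+1.63)/2 = 1.495, v̄ = (0.40+0.36)/2 = 0.38 → q = 1.1×1.495×0.38 = 0.6249 m³/s
Panel 3-4: Δb = 0.38 m, d̄ = (1.63+1.27)/2 = 1.45, v̄ = (0.36+0.30)/2 = 0.33 → q = 0.38×1.45×0.33 = 0.1818 m³/s
Panel 4-5: Δb = 0.57 m, d̄ = (1.27+0.75)/2 = 1.01, v̄ = (0.30+0.28)/2 = 0.29 → q = 0.57×1.01×0.29 = 0.1670 m³/s
Panel 5-6: Δb = 0.37 m, d̄ = (0.75+0.53)/2 = 0.64, v̄ = (0.28+0.19)/2 = 0.235 → q = 0.37×0.64×0.235 = 0.05565 m³/s
Q = Σ q = 1.698 m³/s

1.70 m³/s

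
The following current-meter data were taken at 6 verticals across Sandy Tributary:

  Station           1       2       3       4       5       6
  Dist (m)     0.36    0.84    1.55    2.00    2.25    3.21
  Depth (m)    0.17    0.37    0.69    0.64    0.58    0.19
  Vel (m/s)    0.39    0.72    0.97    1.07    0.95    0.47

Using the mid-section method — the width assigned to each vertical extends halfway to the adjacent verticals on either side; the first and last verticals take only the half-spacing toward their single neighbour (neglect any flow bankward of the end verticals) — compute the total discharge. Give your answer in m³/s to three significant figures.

w_1 = (0.84 − 0.36)/2 = 0.24 m; q_1 = 0.39 × 0.17 × 0.24 = 0.01591 m³/s
w_2 = (1.55 − 0.36)/2 = 0.595 m; q_2 = 0.72 × 0.37 × 0.595 = 0.1585 m³/s
w_3 = (2.00 − 0.84)/2 = 0.58 m; q_3 = 0.97 × 0.69 × 0.58 = 0.3882 m³/s
w_4 = (2.25 − 1.55)/2 = 0.35 m; q_4 = 1.07 × 0.64 × 0.35 = 0.2397 m³/s
w_5 = (3.21 − 2.00)/2 = 0.605 m; q_5 = 0.95 × 0.58 × 0.605 = 0.3334 m³/s
w_6 = (3.21 − 2.25)/2 = 0.48 m; q_6 = 0.47 × 0.19 × 0.48 = 0.04286 m³/s
Q = Σ qᵢ = 1.179 m³/s

1.18 m³/s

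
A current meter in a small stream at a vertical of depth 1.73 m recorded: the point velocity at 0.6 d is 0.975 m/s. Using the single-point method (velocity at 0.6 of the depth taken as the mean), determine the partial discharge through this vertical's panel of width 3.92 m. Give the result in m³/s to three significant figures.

6.61 m³/s

v̄ = v₀.₆ = 0.975 m/s
q = v̄ × d × w = 0.9750 × 1.73 × 3.92 = 6.612 m³/s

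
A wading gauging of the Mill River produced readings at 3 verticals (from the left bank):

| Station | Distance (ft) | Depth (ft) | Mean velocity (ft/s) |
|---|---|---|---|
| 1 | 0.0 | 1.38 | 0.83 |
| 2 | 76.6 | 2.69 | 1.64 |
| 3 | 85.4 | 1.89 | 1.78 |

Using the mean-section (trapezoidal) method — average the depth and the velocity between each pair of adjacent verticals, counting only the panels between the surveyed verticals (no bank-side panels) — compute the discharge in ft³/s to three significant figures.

227 ft³/s

Panel 1-2: Δb = 76.6 ft, d̄ = (1.38+2.69)/2 = 2.035, v̄ = (0.83+1.64)/2 = 1.235 → q = 76.6×2.035×1.235 = 192.5 ft³/s
Panel 2-3: Δb = 8.8 ft, d̄ = (2.69+1.89)/2 = 2.29, v̄ = (1.64+1.78)/2 = 1.71 → q = 8.8×2.29×1.71 = 34.46 ft³/s
Q = Σ q = 227.0 ft³/s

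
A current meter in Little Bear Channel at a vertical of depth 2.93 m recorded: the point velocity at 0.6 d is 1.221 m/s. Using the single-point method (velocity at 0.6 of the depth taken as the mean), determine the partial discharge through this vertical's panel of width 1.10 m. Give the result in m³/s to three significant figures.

v̄ = v₀.₆ = 1.221 m/s
q = v̄ × d × w = 1.221 × 2.93 × 1.10 = 3.935 m³/s

3.94 m³/s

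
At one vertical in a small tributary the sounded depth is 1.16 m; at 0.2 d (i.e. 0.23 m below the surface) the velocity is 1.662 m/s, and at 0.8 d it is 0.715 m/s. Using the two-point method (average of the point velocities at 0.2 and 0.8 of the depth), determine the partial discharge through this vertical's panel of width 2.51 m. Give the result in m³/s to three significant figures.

v̄ = (1.662 + 0.715) / 2 = 1.189 m/s
q = v̄ × d × w = 1.189 × 1.16 × 2.51 = 3.460 m³/s

3.46 m³/s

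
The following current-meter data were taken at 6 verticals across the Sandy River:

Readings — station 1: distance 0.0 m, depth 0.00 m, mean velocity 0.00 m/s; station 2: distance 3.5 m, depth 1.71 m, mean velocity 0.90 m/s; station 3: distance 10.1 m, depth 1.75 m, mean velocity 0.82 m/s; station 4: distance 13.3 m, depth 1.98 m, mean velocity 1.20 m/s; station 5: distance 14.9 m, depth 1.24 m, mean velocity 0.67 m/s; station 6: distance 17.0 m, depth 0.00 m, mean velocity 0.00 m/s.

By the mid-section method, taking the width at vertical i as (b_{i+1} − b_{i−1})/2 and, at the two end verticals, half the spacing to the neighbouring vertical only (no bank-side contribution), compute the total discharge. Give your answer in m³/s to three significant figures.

22.0 m³/s

w_2 = (10.1 − 0.0)/2 = 5.05 m; q_2 = 0.90 × 1.71 × 5.05 = 7.772 m³/s
w_3 = (13.3 − 3.5)/2 = 4.9 m; q_3 = 0.82 × 1.75 × 4.9 = 7.032 m³/s
w_4 = (14.9 − 10.1)/2 = 2.4 m; q_4 = 1.20 × 1.98 × 2.4 = 5.702 m³/s
w_5 = (17.0 − 13.3)/2 = 1.85 m; q_5 = 0.67 × 1.24 × 1.85 = 1.537 m³/s
Stations 1, 6 contribute zero (depth or velocity is 0).
Q = Σ qᵢ = 22.04 m³/s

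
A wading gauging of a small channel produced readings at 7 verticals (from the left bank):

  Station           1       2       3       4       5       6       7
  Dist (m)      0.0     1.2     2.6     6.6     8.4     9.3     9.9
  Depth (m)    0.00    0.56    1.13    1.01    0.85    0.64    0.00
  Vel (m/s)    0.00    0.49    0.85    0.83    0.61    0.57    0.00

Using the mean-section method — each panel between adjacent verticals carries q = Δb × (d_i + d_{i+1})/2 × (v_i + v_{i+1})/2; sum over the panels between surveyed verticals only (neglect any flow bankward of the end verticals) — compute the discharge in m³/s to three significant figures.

6.13 m³/s

Panel 1-2: Δb = 1.2 m, d̄ = (0.00+0.56)/2 = 0.28, v̄ = (0.00+0.49)/2 = 0.245 → q = 1.2×0.28×0.245 = 0.08232 m³/s
Panel 2-3: Δb = 1.4 m, d̄ = (0.56+1.13)/2 = 0.845, v̄ = (0.49+0.85)/2 = 0.67 → q = 1.4×0.845×0.67 = 0.7926 m³/s
Panel 3-4: Δb = 4 m, d̄ = (1.13+1.01)/2 = 1.07, v̄ = (0.85+0.83)/2 = 0.84 → q = 4×1.07×0.84 = 3.595 m³/s
Panel 4-5: Δb = 1.8 m, d̄ = (1.01+0.85)/2 = 0.93, v̄ = (0.83+0.61)/2 = 0.72 → q = 1.8×0.93×0.72 = 1.205 m³/s
Panel 5-6: Δb = 0.9 m, d̄ = (0.85+0.64)/2 = 0.745, v̄ = (0.61+0.57)/2 = 0.59 → q = 0.9×0.745×0.59 = 0.3956 m³/s
Panel 6-7: Δb = 0.6 m, d̄ = (0.64+0.00)/2 = 0.32, v̄ = (0.57+0.00)/2 = 0.285 → q = 0.6×0.32×0.285 = 0.05472 m³/s
Q = Σ q = 6.126 m³/s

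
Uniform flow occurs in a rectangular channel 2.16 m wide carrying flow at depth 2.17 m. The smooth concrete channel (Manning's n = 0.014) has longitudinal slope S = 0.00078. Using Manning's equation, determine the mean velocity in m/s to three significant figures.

1.60 m/s

A = b·y = 2.16 × 2.17 = 4.687 m²
P = b + 2y = 2.16 + 2×2.17 = 6.500 m
R = A/P = 4.687/6.500 = 0.7211 m
Q = (1/n)·A·R^(2/3)·S^(1/2) = (1/0.014) × 4.687 × 0.7211^(2/3) × 0.00078^(1/2) = 7.519 m³/s
V = Q/A = 7.519/4.687 = 1.604 m/s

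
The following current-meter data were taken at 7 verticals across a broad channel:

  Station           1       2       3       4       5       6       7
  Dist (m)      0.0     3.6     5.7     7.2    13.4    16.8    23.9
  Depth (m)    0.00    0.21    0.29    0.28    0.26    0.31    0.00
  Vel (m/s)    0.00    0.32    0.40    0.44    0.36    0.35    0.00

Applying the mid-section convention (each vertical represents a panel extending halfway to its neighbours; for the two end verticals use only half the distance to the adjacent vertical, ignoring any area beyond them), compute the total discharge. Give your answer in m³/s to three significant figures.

1.89 m³/s

w_2 = (5.7 − 0.0)/2 = 2.85 m; q_2 = 0.32 × 0.21 × 2.85 = 0.1915 m³/s
w_3 = (7.2 − 3.6)/2 = 1.8 m; q_3 = 0.40 × 0.29 × 1.8 = 0.2088 m³/s
w_4 = (13.4 − 5.7)/2 = 3.85 m; q_4 = 0.44 × 0.28 × 3.85 = 0.4743 m³/s
w_5 = (16.8 − 7.2)/2 = 4.8 m; q_5 = 0.36 × 0.26 × 4.8 = 0.4493 m³/s
w_6 = (23.9 − 13.4)/2 = 5.25 m; q_6 = 0.35 × 0.31 × 5.25 = 0.5696 m³/s
Stations 1, 7 contribute zero (depth or velocity is 0).
Q = Σ qᵢ = 1.894 m³/s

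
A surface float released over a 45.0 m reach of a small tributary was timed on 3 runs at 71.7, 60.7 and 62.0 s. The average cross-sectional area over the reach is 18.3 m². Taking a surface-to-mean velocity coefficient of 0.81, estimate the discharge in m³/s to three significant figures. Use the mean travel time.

t̄ = (71.7 + 60.7 + 62.0) / 3 = 64.8 s
v_surface = L / t̄ = 45.0 / 64.8 = 0.6944 m/s
v_mean = 0.81 × 0.6944 = 0.5625 m/s
Q = A × v_mean = 18.3 × 0.5625 = 10.29 m³/s

10.3 m³/s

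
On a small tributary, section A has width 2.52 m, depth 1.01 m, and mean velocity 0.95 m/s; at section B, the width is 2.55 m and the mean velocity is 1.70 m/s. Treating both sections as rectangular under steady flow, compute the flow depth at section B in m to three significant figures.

Q = A₁V₁ = (2.52×1.01) × 0.95 = 2.418 m³/s
d₂ = Q/(b₂ V₂) = 2.418/(2.55×1.70) = 0.5578 m

0.558 m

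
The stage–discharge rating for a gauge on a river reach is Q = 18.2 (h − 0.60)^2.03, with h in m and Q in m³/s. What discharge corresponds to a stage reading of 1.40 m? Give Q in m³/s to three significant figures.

11.6 m³/s

Q = 18.2 × (1.40 − 0.60)^2.03 = 18.2 × 0.8^2.03 = 11.57 m³/s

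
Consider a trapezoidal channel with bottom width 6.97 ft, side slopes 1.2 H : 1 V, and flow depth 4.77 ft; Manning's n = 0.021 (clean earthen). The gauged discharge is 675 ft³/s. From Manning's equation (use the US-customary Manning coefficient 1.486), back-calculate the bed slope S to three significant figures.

0.00638

A = (b + z·y)·y = (6.97 + 1.2×4.77)×4.77 = 60.55 ft²
P = b + 2y√(1+z²) = 6.97 + 2×4.77×√(1+1.2²) = 21.87 ft
R = A/P = 60.55/21.87 = 2.768 ft
S = (Q·n / (1.486·A·R^(2/3)))² = (675×0.021 / (1.486×60.55×1.972))² = 0.006385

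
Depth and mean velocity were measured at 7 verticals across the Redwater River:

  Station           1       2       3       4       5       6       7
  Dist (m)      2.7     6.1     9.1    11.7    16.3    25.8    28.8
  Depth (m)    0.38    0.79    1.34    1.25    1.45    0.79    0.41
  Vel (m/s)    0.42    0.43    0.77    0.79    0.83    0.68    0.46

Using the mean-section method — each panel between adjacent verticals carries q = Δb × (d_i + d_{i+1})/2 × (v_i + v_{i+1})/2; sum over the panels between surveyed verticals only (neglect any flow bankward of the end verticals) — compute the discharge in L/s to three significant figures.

19500 L/s

Panel 1-2: Δb = 3.4 m, d̄ = (0.38+0.79)/2 = 0.585, v̄ = (0.42+0.43)/2 = 0.425 → q = 3.4×0.585×0.425 = 0.8453 m³/s
Panel 2-3: Δb = 3 m, d̄ = (0.79+1.34)/2 = 1.065, v̄ = (0.43+0.77)/2 = 0.6 → q = 3×1.065×0.6 = 1.917 m³/s
Panel 3-4: Δb = 2.6 m, d̄ = (1.34+1.25)/2 = 1.295, v̄ = (0.77+0.79)/2 = 0.78 → q = 2.6×1.295×0.78 = 2.626 m³/s
Panel 4-5: Δb = 4.6 m, d̄ = (1.25+1.45)/2 = 1.35, v̄ = (0.79+0.83)/2 = 0.81 → q = 4.6×1.35×0.81 = 5.030 m³/s
Panel 5-6: Δb = 9.5 m, d̄ = (1.45+0.79)/2 = 1.12, v̄ = (0.83+0.68)/2 = 0.755 → q = 9.5×1.12×0.755 = 8.033 m³/s
Panel 6-7: Δb = 3 m, d̄ = (0.79+0.41)/2 = 0.6, v̄ = (0.68+0.46)/2 = 0.57 → q = 3×0.6×0.57 = 1.026 m³/s
Q = Σ q = 19.48 m³/s
= 19.48 × 1000 = 19480 L/s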